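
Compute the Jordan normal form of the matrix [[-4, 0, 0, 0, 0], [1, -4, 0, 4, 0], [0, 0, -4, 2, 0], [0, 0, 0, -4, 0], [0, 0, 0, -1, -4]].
The characteristic polynomial is det(xI - A) = (x + 4)^5, so the eigenvalues are -4 (algebraic multiplicity 5).

For λ = -4: rank(A + 4I) = 2, rank((A + 4I)^2) = 0. The eigenspace has dimension 5 - 2 = 3, so there are 3 Jordan blocks; the rank sequence gives block sizes [2, 2, 1].

Assembling the blocks gives the Jordan form J above.

J = [[-4, 1, 0, 0, 0], [0, -4, 0, 0, 0], [0, 0, -4, 1, 0], [0, 0, 0, -4, 0], [0, 0, 0, 0, -4]]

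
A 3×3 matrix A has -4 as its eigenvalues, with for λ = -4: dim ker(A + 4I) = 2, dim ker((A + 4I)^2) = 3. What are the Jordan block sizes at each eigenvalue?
Jordan blocks: (-4, 2), (-4, 1)

λ = -4: successive nullity increments [2, 1] count blocks of size ≥ k; block sizes are [2, 1].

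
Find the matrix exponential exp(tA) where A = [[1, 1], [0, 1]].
e^{tA} = [[e^{t}, t*e^{t}], [0, e^{t}]]

A has Jordan form J = [[1, 1], [0, 1]] with A = PJP^{-1}, so e^{tA} = P e^{tJ} P^{-1}.

For a Jordan block J_k(λ), e^{tJ_k(λ)} = e^{λt} · (I + tN + t^2 N^2/2! + ... + t^{k-1} N^{k-1}/(k-1)!) where N is the nilpotent superdiagonal part.

Assembling the blocks and conjugating back gives the entries of e^{tA} as shown above.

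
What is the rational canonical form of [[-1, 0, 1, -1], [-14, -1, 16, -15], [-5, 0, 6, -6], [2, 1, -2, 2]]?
The invariant factors of A (the non-unit diagonal entries of the Smith normal form of xI - A over ℚ[x]) are (x^2 - 3x - 1)^2, each dividing the next. The characteristic polynomial is their product, (x^2 - 3x - 1)^2.

The rational canonical form is the block-diagonal matrix of companion matrices C(f_i):
R = [[0, 0, 0, -1], [1, 0, 0, -6], [0, 1, 0, -7], [0, 0, 1, 6]].

Note the characteristic polynomial does not split into linear factors over ℚ, so A has no Jordan form over ℚ; the rational canonical form exists over any field.

R = [[0, 0, 0, -1], [1, 0, 0, -6], [0, 1, 0, -7], [0, 0, 1, 6]]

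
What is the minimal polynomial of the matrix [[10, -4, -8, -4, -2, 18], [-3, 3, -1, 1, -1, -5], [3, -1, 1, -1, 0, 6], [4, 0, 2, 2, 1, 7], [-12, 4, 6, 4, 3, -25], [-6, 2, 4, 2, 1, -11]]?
m_A(x) = (x - 2)^2(x + 2)

The characteristic polynomial factors as (x - 2)^5(x + 2). The minimal polynomial is ∏(x - λ)^{k_λ} where k_λ is the size of the largest Jordan block at λ.

For λ = -2: rank(A + 2I) = 5, and the largest Jordan block has size 1 (the smallest k with rank((A + 2I)^k) = rank((A + 2I)^(k+1))).
For λ = 2: rank(A - 2I) = 3, and the largest Jordan block has size 2 (the smallest k with rank((A - 2I)^k) = rank((A - 2I)^(k+1))).

So m_A(x) = (x - 2)^2(x + 2).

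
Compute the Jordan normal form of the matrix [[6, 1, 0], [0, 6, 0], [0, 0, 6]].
J = [[6, 1, 0], [0, 6, 0], [0, 0, 6]]

The characteristic polynomial is det(xI - A) = (x - 6)^3, so the eigenvalues are 6 (algebraic multiplicity 3).

For λ = 6: rank(A - 6I) = 1, rank((A - 6I)^2) = 0. The eigenspace has dimension 3 - 1 = 2, so there are 2 Jordan blocks; the rank sequence gives block sizes [2, 1].

Assembling the blocks gives the Jordan form J above.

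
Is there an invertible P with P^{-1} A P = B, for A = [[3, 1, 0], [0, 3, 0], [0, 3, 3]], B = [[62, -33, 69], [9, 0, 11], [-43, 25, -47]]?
No.

trace(A) = 9 but trace(B) = 15. The trace is a similarity invariant, so A and B are not similar.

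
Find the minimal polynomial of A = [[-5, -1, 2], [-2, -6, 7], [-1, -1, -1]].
m_A(x) = (x + 4)^3

The characteristic polynomial factors as (x + 4)^3. The minimal polynomial is ∏(x - λ)^{k_λ} where k_λ is the size of the largest Jordan block at λ.

For λ = -4: rank(A + 4I) = 2, and the largest Jordan block has size 3 (the smallest k with rank((A + 4I)^k) = rank((A + 4I)^(k+1))).

So m_A(x) = (x + 4)^3.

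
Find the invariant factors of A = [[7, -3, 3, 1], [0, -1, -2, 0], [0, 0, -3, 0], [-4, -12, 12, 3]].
The Jordan structure of A has elementary divisors (x + 3), (x + 1), (x - 5)^2. Arranging the block sizes at each eigenvalue in decreasing order and taking row products gives the invariant factors.

Invariant factors (smallest first, each dividing the next): (x - 5)^2(x + 1)(x + 3).

Check: the last factor (x - 5)^2(x + 1)(x + 3) is the minimal polynomial, and the product (x - 5)^2(x + 1)(x + 3) is the characteristic polynomial.

(x - 5)^2(x + 1)(x + 3)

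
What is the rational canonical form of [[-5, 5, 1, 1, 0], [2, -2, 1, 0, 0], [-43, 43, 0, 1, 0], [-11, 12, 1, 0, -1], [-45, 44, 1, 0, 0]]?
R = [[0, 0, 0, 0, -36], [1, 0, 0, 0, 3], [0, 1, 0, 0, 11], [0, 0, 1, 0, -10], [0, 0, 0, 1, -7]]

The invariant factors of A (the non-unit diagonal entries of the Smith normal form of xI - A over ℚ[x]) are (x + 3)(x + 4)(x^3 - 2x + 3), each dividing the next. The characteristic polynomial is their product, (x + 3)(x + 4)(x^3 - 2x + 3).

The rational canonical form is the block-diagonal matrix of companion matrices C(f_i):
R = [[0, 0, 0, 0, -36], [1, 0, 0, 0, 3], [0, 1, 0, 0, 11], [0, 0, 1, 0, -10], [0, 0, 0, 1, -7]].

Note the characteristic polynomial does not split into linear factors over ℚ, so A has no Jordan form over ℚ; the rational canonical form exists over any field.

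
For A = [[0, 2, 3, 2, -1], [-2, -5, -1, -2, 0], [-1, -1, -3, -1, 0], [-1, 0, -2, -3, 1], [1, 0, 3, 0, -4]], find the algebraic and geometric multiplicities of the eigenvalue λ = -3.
algebraic multiplicity 5, geometric multiplicity 2

The characteristic polynomial is (x + 3)^5, so the factor x + 3 appears with exponent 5: the algebraic multiplicity is 5.

rank(A + 3I) = 3, so the eigenspace has dimension 5 - 3 = 2: the geometric multiplicity is 2.

Since 2 < 5, A is not diagonalizable.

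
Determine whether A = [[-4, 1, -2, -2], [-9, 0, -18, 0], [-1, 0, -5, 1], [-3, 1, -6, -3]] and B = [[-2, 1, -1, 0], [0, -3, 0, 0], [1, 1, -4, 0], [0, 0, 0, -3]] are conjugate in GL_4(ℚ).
No.

Both have characteristic polynomial (x + 3)^4 and minimal polynomial (x + 3)^2. But rank(A + 3I) = 2 for A while rank(B + 3I) = 1 for B, so the number of Jordan blocks at λ = -3 differs. A and B are not similar.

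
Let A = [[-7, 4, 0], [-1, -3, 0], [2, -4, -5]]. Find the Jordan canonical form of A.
J = [[-5, 1, 0], [0, -5, 0], [0, 0, -5]]

The characteristic polynomial is det(xI - A) = (x + 5)^3, so the eigenvalues are -5 (algebraic multiplicity 3).

For λ = -5: rank(A + 5I) = 1, rank((A + 5I)^2) = 0. The eigenspace has dimension 3 - 1 = 2, so there are 2 Jordan blocks; the rank sequence gives block sizes [2, 1].

Assembling the blocks gives the Jordan form J above.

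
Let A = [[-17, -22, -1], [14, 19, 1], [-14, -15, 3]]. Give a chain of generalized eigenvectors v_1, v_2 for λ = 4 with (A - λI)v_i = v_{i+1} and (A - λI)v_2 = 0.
v_1 = [[-2, 2, -1]]^T, v_2 = [[-1, 1, -1]]^T

We seek v_1 ∈ ker((A - 4I)^2) \ ker(A - 4I), then set v_{i+1} = (A - 4I) v_i.

One such chain is v_1 = [[-2, 2, -1]]^T, v_2 = [[-1, 1, -1]]^T. Check: (A - 4I) v_2 = [[0, 0, 0]]^T = 0.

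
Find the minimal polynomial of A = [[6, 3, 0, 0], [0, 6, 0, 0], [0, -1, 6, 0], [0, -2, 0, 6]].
m_A(x) = (x - 6)^2

The characteristic polynomial factors as (x - 6)^4. The minimal polynomial is ∏(x - λ)^{k_λ} where k_λ is the size of the largest Jordan block at λ.

For λ = 6: rank(A - 6I) = 1, and the largest Jordan block has size 2 (the smallest k with rank((A - 6I)^k) = rank((A - 6I)^(k+1))).

So m_A(x) = (x - 6)^2.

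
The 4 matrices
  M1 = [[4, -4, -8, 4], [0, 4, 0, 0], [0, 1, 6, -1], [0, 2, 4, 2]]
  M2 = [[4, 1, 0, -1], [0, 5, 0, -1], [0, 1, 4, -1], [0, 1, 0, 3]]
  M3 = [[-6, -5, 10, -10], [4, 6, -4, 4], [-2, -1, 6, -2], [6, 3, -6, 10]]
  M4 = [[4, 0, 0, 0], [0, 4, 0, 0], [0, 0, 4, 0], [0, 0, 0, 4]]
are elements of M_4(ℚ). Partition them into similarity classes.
2 classes: {M1, M2, M3}, {M4}

Characteristic polynomials: χ_{M1} = (x - 4)^4, χ_{M2} = (x - 4)^4, χ_{M3} = (x - 4)^4, χ_{M4} = (x - 4)^4.

{M1, M2, M3}: invariant factors x - 4, x - 4, (x - 4)^2.

{M4}: invariant factors x - 4, x - 4, x - 4, x - 4.

Matrices are similar if and only if their invariant-factor lists agree; the partition into similarity classes is {M1, M2, M3}, {M4}.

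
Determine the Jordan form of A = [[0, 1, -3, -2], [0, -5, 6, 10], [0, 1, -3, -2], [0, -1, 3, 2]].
The characteristic polynomial is det(xI - A) = x^2(x + 3)^2, so the eigenvalues are -3 (algebraic multiplicity 2), 0 (algebraic multiplicity 2).

For λ = -3: rank(A + 3I) = 3, rank((A + 3I)^2) = 2. The eigenspace has dimension 4 - 3 = 1, so there is 1 Jordan block; the rank sequence gives block sizes [2].

For λ = 0: rank(A) = 2. The eigenspace has dimension 4 - 2 = 2, so there are 2 Jordan blocks; the rank sequence gives block sizes [1, 1].

Assembling the blocks gives the Jordan form J above.

J = [[-3, 1, 0, 0], [0, -3, 0, 0], [0, 0, 0, 0], [0, 0, 0, 0]]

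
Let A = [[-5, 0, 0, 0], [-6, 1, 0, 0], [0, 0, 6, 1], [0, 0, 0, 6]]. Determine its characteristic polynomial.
χ_A(x) = (x - 6)^2(x - 1)(x + 5)

xI - A = [[x + 5, 0, 0, 0], [6, x - 1, 0, 0], [0, 0, x - 6, -1], [0, 0, 0, x - 6]].

Expanding det(xI - A) along the first row:
det(xI - A) = + (x + 5)·det([[x - 1, 0, 0], [0, x - 6, -1], [0, 0, x - 6]]) - (0)·det([[6, 0, 0], [0, x - 6, -1], [0, 0, x - 6]]) + (0)·det([[6, x - 1, 0], [0, 0, -1], [0, 0, x - 6]]) - (0)·det([[6, x - 1, 0], [0, 0, x - 6], [0, 0, 0]]).

Evaluating gives χ_A(x) = x^4 - 8x^3 - 17x^2 + 204x - 180 = (x - 6)^2(x - 1)(x + 5).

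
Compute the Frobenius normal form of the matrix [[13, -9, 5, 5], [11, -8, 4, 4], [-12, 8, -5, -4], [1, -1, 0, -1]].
R = [[-1, 0, 0, 0], [0, 0, 0, 2], [0, 1, 0, 3], [0, 0, 1, 0]]

The invariant factors of A (the non-unit diagonal entries of the Smith normal form of xI - A over ℚ[x]) are x + 1, (x - 2)(x + 1)^2, each dividing the next. The characteristic polynomial is their product, (x - 2)(x + 1)^3.

The rational canonical form is the block-diagonal matrix of companion matrices C(f_i):
R = [[-1, 0, 0, 0], [0, 0, 0, 2], [0, 1, 0, 3], [0, 0, 1, 0]].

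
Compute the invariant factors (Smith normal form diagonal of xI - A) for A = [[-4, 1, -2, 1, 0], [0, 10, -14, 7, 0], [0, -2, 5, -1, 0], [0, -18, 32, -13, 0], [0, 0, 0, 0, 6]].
The Jordan structure of A has elementary divisors (x + 4)^2, (x - 3)^2, (x - 6). Arranging the block sizes at each eigenvalue in decreasing order and taking row products gives the invariant factors.

Invariant factors (smallest first, each dividing the next): (x - 6)(x - 3)^2(x + 4)^2.

Check: the last factor (x - 6)(x - 3)^2(x + 4)^2 is the minimal polynomial, and the product (x - 6)(x - 3)^2(x + 4)^2 is the characteristic polynomial.

(x - 6)(x - 3)^2(x + 4)^2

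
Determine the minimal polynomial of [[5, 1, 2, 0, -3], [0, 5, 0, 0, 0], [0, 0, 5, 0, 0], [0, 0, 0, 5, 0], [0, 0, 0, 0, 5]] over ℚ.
The characteristic polynomial factors as (x - 5)^5. The minimal polynomial is ∏(x - λ)^{k_λ} where k_λ is the size of the largest Jordan block at λ.

For λ = 5: rank(A - 5I) = 1, and the largest Jordan block has size 2 (the smallest k with rank((A - 5I)^k) = rank((A - 5I)^(k+1))).

So m_A(x) = (x - 5)^2.

m_A(x) = (x - 5)^2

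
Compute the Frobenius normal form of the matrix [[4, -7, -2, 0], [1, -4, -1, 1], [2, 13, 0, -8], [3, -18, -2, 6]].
R = [[0, 0, 0, 6], [1, 0, 0, 1], [0, 1, 0, -10], [0, 0, 1, 6]]

The invariant factors of A (the non-unit diagonal entries of the Smith normal form of xI - A over ℚ[x]) are (x - 3)(x - 2)(x^2 - x - 1), each dividing the next. The characteristic polynomial is their product, (x - 3)(x - 2)(x^2 - x - 1).

The rational canonical form is the block-diagonal matrix of companion matrices C(f_i):
R = [[0, 0, 0, 6], [1, 0, 0, 1], [0, 1, 0, -10], [0, 0, 1, 6]].

Note the characteristic polynomial does not split into linear factors over ℚ, so A has no Jordan form over ℚ; the rational canonical form exists over any field.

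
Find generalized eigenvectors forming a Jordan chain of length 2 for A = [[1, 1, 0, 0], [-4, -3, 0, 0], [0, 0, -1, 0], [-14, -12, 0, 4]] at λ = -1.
We seek v_1 ∈ ker((A + I)^2) \ ker(A + I), then set v_{i+1} = (A + I) v_i.

One such chain is v_1 = [[0, 1, 1, 2]]^T, v_2 = [[1, -2, 0, -2]]^T. Check: (A + I) v_2 = [[0, 0, 0, 0]]^T = 0.

v_1 = [[0, 1, 1, 2]]^T, v_2 = [[1, -2, 0, -2]]^T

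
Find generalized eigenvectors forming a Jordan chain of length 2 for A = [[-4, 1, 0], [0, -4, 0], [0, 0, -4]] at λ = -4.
v_1 = [[-1, 1, 0]]^T, v_2 = [[1, 0, 0]]^T

We seek v_1 ∈ ker((A + 4I)^2) \ ker(A + 4I), then set v_{i+1} = (A + 4I) v_i.

One such chain is v_1 = [[-1, 1, 0]]^T, v_2 = [[1, 0, 0]]^T. Check: (A + 4I) v_2 = [[0, 0, 0]]^T = 0.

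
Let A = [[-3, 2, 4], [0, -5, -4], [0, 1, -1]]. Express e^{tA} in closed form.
A has Jordan form J = [[-3, 1, 0], [0, -3, 0], [0, 0, -3]] with A = PJP^{-1}, so e^{tA} = P e^{tJ} P^{-1}.

For a Jordan block J_k(λ), e^{tJ_k(λ)} = e^{λt} · (I + tN + t^2 N^2/2! + ... + t^{k-1} N^{k-1}/(k-1)!) where N is the nilpotent superdiagonal part.

Assembling the blocks and conjugating back gives the entries of e^{tA} as shown above.

e^{tA} = [[e^{-3*t}, 2*t*e^{-3*t}, 4*t*e^{-3*t}], [0, (1 - 2*t)*e^{-3*t}, -4*t*e^{-3*t}], [0, t*e^{-3*t}, (2*t + 1)*e^{-3*t}]]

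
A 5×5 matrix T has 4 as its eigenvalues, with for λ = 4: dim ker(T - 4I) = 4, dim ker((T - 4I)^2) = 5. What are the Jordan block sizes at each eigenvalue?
Jordan blocks: (4, 2), (4, 1), (4, 1), (4, 1)

λ = 4: successive nullity increments [4, 1] count blocks of size ≥ k; block sizes are [2, 1, 1, 1].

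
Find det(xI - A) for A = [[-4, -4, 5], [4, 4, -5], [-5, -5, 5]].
χ_A(x) = x^2(x - 5)

xI - A = [[x + 4, 4, -5], [-4, x - 4, 5], [5, 5, x - 5]].

Expanding det(xI - A) along the first row:
det(xI - A) = + (x + 4)·det([[x - 4, 5], [5, x - 5]]) - (4)·det([[-4, 5], [5, x - 5]]) + (-5)·det([[-4, x - 4], [5, 5]]).

Evaluating gives χ_A(x) = x^3 - 5x^2 = x^2(x - 5).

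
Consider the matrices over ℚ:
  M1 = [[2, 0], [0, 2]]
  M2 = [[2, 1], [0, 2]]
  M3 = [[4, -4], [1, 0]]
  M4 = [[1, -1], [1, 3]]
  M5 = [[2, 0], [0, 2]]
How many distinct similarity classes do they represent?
Characteristic polynomials: χ_{M1} = (x - 2)^2, χ_{M2} = (x - 2)^2, χ_{M3} = (x - 2)^2, χ_{M4} = (x - 2)^2, χ_{M5} = (x - 2)^2.

{M1, M5}: invariant factors x - 2, x - 2.

{M2, M3, M4}: invariant factors (x - 2)^2.

Matrices are similar if and only if their invariant-factor lists agree; the partition into similarity classes is {M1, M5}, {M2, M3, M4}.

2 classes: {M1, M5}, {M2, M3, M4}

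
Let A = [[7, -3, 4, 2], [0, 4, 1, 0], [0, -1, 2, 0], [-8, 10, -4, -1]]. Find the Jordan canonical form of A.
J = [[3, 1, 0, 0], [0, 3, 1, 0], [0, 0, 3, 0], [0, 0, 0, 3]]

The characteristic polynomial is det(xI - A) = (x - 3)^4, so the eigenvalues are 3 (algebraic multiplicity 4).

For λ = 3: rank(A - 3I) = 2, rank((A - 3I)^2) = 1, rank((A - 3I)^3) = 0. The eigenspace has dimension 4 - 2 = 2, so there are 2 Jordan blocks; the rank sequence gives block sizes [3, 1].

Assembling the blocks gives the Jordan form J above.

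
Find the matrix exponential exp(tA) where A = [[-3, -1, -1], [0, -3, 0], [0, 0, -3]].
e^{tA} = [[e^{-3*t}, -t*e^{-3*t}, -t*e^{-3*t}], [0, e^{-3*t}, 0], [0, 0, e^{-3*t}]]

A has Jordan form J = [[-3, 1, 0], [0, -3, 0], [0, 0, -3]] with A = PJP^{-1}, so e^{tA} = P e^{tJ} P^{-1}.

For a Jordan block J_k(λ), e^{tJ_k(λ)} = e^{λt} · (I + tN + t^2 N^2/2! + ... + t^{k-1} N^{k-1}/(k-1)!) where N is the nilpotent superdiagonal part.

Assembling the blocks and conjugating back gives the entries of e^{tA} as shown above.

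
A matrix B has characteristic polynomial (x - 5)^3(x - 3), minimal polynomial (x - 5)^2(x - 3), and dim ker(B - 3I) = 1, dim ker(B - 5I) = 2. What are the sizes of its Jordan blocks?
Jordan blocks: (3, 1), (5, 2), (5, 1)

λ = 3: algebraic multiplicity 1 (exponent in χ_B), largest block size 1 (exponent in m_B), 1 block (geometric multiplicity). This forces block sizes [1].
λ = 5: algebraic multiplicity 3 (exponent in χ_B), largest block size 2 (exponent in m_B), 2 blocks (geometric multiplicity). These force block sizes [2, 1].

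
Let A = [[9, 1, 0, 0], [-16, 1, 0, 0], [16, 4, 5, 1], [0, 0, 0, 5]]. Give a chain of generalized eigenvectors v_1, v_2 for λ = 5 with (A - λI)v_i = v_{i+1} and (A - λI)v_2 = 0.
v_1 = [[1, -3, 3, 0]]^T, v_2 = [[1, -4, 4, 0]]^T

We seek v_1 ∈ ker((A - 5I)^2) \ ker(A - 5I), then set v_{i+1} = (A - 5I) v_i.

One such chain is v_1 = [[1, -3, 3, 0]]^T, v_2 = [[1, -4, 4, 0]]^T. Check: (A - 5I) v_2 = [[0, 0, 0, 0]]^T = 0.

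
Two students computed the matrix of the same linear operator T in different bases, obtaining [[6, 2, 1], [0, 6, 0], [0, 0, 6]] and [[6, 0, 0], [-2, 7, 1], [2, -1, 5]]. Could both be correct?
Two matrices over a field are similar if and only if they have the same invariant factors.

Both A and B have characteristic polynomial (x - 6)^3 and minimal polynomial (x - 6)^2. Computing further, both have invariant factors x - 6, (x - 6)^2. Hence A and B are similar.

Yes.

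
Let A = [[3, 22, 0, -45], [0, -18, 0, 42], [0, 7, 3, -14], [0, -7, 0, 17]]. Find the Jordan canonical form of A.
The characteristic polynomial is det(xI - A) = (x - 3)^3(x + 4), so the eigenvalues are -4 (algebraic multiplicity 1), 3 (algebraic multiplicity 3).

For λ = -4: algebraic multiplicity 1 gives one 1×1 block.

For λ = 3: rank(A - 3I) = 2, rank((A - 3I)^2) = 1. The eigenspace has dimension 4 - 2 = 2, so there are 2 Jordan blocks; the rank sequence gives block sizes [2, 1].

Assembling the blocks gives the Jordan form J above.

J = [[-4, 0, 0, 0], [0, 3, 1, 0], [0, 0, 3, 0], [0, 0, 0, 3]]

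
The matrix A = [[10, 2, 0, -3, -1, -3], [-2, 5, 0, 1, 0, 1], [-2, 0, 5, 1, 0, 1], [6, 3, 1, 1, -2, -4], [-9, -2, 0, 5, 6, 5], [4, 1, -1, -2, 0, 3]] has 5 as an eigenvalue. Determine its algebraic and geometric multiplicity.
algebraic multiplicity 6, geometric multiplicity 3

The characteristic polynomial is (x - 5)^6, so the factor x - 5 appears with exponent 6: the algebraic multiplicity is 6.

rank(A - 5I) = 3, so the eigenspace has dimension 6 - 3 = 3: the geometric multiplicity is 3.

Since 3 < 6, A is not diagonalizable.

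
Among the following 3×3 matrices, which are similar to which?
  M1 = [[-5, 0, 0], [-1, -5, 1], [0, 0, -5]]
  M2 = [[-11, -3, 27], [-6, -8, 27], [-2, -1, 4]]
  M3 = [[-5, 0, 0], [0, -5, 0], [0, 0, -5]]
Characteristic polynomials: χ_{M1} = (x + 5)^3, χ_{M2} = (x + 5)^3, χ_{M3} = (x + 5)^3.

{M1, M2}: invariant factors x + 5, (x + 5)^2.

{M3}: invariant factors x + 5, x + 5, x + 5.

Matrices are similar if and only if their invariant-factor lists agree; the partition into similarity classes is {M1, M2}, {M3}.

2 classes: {M1, M2}, {M3}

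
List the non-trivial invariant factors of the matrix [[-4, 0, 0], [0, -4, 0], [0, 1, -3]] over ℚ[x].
The Jordan structure of A has elementary divisors (x + 4), (x + 4), (x + 3). Arranging the block sizes at each eigenvalue in decreasing order and taking row products gives the invariant factors.

Invariant factors (smallest first, each dividing the next): x + 4, (x + 3)(x + 4).

Check: the last factor (x + 3)(x + 4) is the minimal polynomial, and the product (x + 3)(x + 4)^2 is the characteristic polynomial.

x + 4, (x + 3)(x + 4)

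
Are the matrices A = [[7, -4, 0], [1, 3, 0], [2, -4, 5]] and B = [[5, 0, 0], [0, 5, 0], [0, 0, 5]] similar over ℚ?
Both have characteristic polynomial (x - 5)^3, but the minimal polynomial of A is (x - 5)^2 while the minimal polynomial of B is x - 5. The minimal polynomial is a similarity invariant, so A and B are not similar.

No.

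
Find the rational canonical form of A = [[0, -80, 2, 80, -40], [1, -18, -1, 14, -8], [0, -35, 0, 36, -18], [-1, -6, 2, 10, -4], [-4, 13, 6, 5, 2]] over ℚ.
R = [[0, 0, 0, 0, -16], [1, 0, 0, 0, -20], [0, 1, 0, 0, -24], [0, 0, 1, 0, -13], [0, 0, 0, 1, -6]]

The invariant factors of A (the non-unit diagonal entries of the Smith normal form of xI - A over ℚ[x]) are (x + 4)(x^2 + x + 2)^2, each dividing the next. The characteristic polynomial is their product, (x + 4)(x^2 + x + 2)^2.

The rational canonical form is the block-diagonal matrix of companion matrices C(f_i):
R = [[0, 0, 0, 0, -16], [1, 0, 0, 0, -20], [0, 1, 0, 0, -24], [0, 0, 1, 0, -13], [0, 0, 0, 1, -6]].

Note the characteristic polynomial does not split into linear factors over ℚ, so A has no Jordan form over ℚ; the rational canonical form exists over any field.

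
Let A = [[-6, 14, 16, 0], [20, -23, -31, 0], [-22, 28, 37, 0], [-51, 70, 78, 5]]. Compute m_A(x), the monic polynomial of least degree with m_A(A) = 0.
m_A(x) = (x - 5)^2(x + 2)

The characteristic polynomial factors as (x - 5)^3(x + 2). The minimal polynomial is ∏(x - λ)^{k_λ} where k_λ is the size of the largest Jordan block at λ.

For λ = -2: rank(A + 2I) = 3, and the largest Jordan block has size 1 (the smallest k with rank((A + 2I)^k) = rank((A + 2I)^(k+1))).
For λ = 5: rank(A - 5I) = 2, and the largest Jordan block has size 2 (the smallest k with rank((A - 5I)^k) = rank((A - 5I)^(k+1))).

So m_A(x) = (x - 5)^2(x + 2).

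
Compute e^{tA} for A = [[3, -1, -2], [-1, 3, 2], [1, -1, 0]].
e^{tA} = [[(t + 1)*e^{2*t}, -t*e^{2*t}, -2*t*e^{2*t}], [-t*e^{2*t}, (t + 1)*e^{2*t}, 2*t*e^{2*t}], [t*e^{2*t}, -t*e^{2*t}, (1 - 2*t)*e^{2*t}]]

A has Jordan form J = [[2, 1, 0], [0, 2, 0], [0, 0, 2]] with A = PJP^{-1}, so e^{tA} = P e^{tJ} P^{-1}.

For a Jordan block J_k(λ), e^{tJ_k(λ)} = e^{λt} · (I + tN + t^2 N^2/2! + ... + t^{k-1} N^{k-1}/(k-1)!) where N is the nilpotent superdiagonal part.

Assembling the blocks and conjugating back gives the entries of e^{tA} as shown above.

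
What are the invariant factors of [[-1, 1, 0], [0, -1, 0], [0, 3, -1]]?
The Jordan structure of A has elementary divisors (x + 1)^2, (x + 1). Arranging the block sizes at each eigenvalue in decreasing order and taking row products gives the invariant factors.

Invariant factors (smallest first, each dividing the next): x + 1, (x + 1)^2.

Check: the last factor (x + 1)^2 is the minimal polynomial, and the product (x + 1)^3 is the characteristic polynomial.

x + 1, (x + 1)^2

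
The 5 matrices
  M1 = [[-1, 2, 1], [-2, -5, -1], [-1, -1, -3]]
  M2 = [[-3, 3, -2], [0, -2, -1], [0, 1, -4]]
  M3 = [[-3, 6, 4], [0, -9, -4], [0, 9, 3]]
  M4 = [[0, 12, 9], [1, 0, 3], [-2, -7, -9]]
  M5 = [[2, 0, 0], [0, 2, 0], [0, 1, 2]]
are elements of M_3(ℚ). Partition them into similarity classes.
3 classes: {M1, M2, M4}, {M3}, {M5}

Characteristic polynomials: χ_{M1} = (x + 3)^3, χ_{M2} = (x + 3)^3, χ_{M3} = (x + 3)^3, χ_{M4} = (x + 3)^3, χ_{M5} = (x - 2)^3.

{M1, M2, M4}: invariant factors (x + 3)^3.

{M3}: invariant factors x + 3, (x + 3)^2.

{M5}: invariant factors x - 2, (x - 2)^2.

Matrices are similar if and only if their invariant-factor lists agree; the partition into similarity classes is {M1, M2, M4}, {M3}, {M5}.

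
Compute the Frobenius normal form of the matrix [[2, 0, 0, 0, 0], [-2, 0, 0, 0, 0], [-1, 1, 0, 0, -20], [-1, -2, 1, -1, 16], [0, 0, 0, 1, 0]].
The invariant factors of A (the non-unit diagonal entries of the Smith normal form of xI - A over ℚ[x]) are x - 2, x(x - 2)^2(x + 5), each dividing the next. The characteristic polynomial is their product, x(x - 2)^3(x + 5).

The rational canonical form is the block-diagonal matrix of companion matrices C(f_i):
R = [[2, 0, 0, 0, 0], [0, 0, 0, 0, 0], [0, 1, 0, 0, -20], [0, 0, 1, 0, 16], [0, 0, 0, 1, -1]].

R = [[2, 0, 0, 0, 0], [0, 0, 0, 0, 0], [0, 1, 0, 0, -20], [0, 0, 1, 0, 16], [0, 0, 0, 1, -1]]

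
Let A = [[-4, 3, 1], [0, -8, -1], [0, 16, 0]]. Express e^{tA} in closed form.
e^{tA} = [[e^{-4*t}, t*(2*t + 3)*e^{-4*t}, t*(t + 2)*e^{-4*t}/2], [0, (1 - 4*t)*e^{-4*t}, -t*e^{-4*t}], [0, 16*t*e^{-4*t}, (4*t + 1)*e^{-4*t}]]

A has Jordan form J = [[-4, 1, 0], [0, -4, 1], [0, 0, -4]] with A = PJP^{-1}, so e^{tA} = P e^{tJ} P^{-1}.

For a Jordan block J_k(λ), e^{tJ_k(λ)} = e^{λt} · (I + tN + t^2 N^2/2! + ... + t^{k-1} N^{k-1}/(k-1)!) where N is the nilpotent superdiagonal part.

Assembling the blocks and conjugating back gives the entries of e^{tA} as shown above.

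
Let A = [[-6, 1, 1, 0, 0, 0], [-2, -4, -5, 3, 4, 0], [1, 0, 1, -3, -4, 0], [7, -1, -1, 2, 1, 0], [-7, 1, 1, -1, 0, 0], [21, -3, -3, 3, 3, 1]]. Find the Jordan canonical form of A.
J = [[-5, 1, 0, 0, 0, 0], [0, -5, 0, 0, 0, 0], [0, 0, 1, 1, 0, 0], [0, 0, 0, 1, 1, 0], [0, 0, 0, 0, 1, 0], [0, 0, 0, 0, 0, 1]]

The characteristic polynomial is det(xI - A) = (x - 1)^4(x + 5)^2, so the eigenvalues are -5 (algebraic multiplicity 2), 1 (algebraic multiplicity 4).

For λ = -5: rank(A + 5I) = 5, rank((A + 5I)^2) = 4. The eigenspace has dimension 6 - 5 = 1, so there is 1 Jordan block; the rank sequence gives block sizes [2].

For λ = 1: rank(A - I) = 4, rank((A - I)^2) = 3, rank((A - I)^3) = 2. The eigenspace has dimension 6 - 4 = 2, so there are 2 Jordan blocks; the rank sequence gives block sizes [3, 1].

Assembling the blocks gives the Jordan form J above.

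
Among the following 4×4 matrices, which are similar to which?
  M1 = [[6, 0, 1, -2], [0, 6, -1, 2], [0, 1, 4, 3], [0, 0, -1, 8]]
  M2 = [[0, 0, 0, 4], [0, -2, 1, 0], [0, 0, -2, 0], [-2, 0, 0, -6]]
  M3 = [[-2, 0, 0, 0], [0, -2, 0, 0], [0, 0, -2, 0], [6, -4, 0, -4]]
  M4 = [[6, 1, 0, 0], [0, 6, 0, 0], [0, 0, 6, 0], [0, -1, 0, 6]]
4 classes: {M1}, {M2}, {M3}, {M4}

Characteristic polynomials: χ_{M1} = (x - 6)^4, χ_{M2} = (x + 2)^3(x + 4), χ_{M3} = (x + 2)^3(x + 4), χ_{M4} = (x - 6)^4.

{M1}: invariant factors x - 6, (x - 6)^3.

{M2}: invariant factors x + 2, (x + 2)^2(x + 4).

{M3}: invariant factors x + 2, x + 2, (x + 2)(x + 4).

{M4}: invariant factors x - 6, x - 6, (x - 6)^2.

Matrices are similar if and only if their invariant-factor lists agree; the partition into similarity classes is {M1}, {M2}, {M3}, {M4}.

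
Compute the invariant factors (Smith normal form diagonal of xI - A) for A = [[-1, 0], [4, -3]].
The Jordan structure of A has elementary divisors (x + 3), (x + 1). Arranging the block sizes at each eigenvalue in decreasing order and taking row products gives the invariant factors.

Invariant factors (smallest first, each dividing the next): (x + 1)(x + 3).

Check: the last factor (x + 1)(x + 3) is the minimal polynomial, and the product (x + 1)(x + 3) is the characteristic polynomial.

(x + 1)(x + 3)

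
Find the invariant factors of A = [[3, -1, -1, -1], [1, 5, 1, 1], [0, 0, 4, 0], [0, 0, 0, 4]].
The Jordan structure of A has elementary divisors (x - 4)^2, (x - 4), (x - 4). Arranging the block sizes at each eigenvalue in decreasing order and taking row products gives the invariant factors.

Invariant factors (smallest first, each dividing the next): x - 4, x - 4, (x - 4)^2.

Check: the last factor (x - 4)^2 is the minimal polynomial, and the product (x - 4)^4 is the characteristic polynomial.

x - 4, x - 4, (x - 4)^2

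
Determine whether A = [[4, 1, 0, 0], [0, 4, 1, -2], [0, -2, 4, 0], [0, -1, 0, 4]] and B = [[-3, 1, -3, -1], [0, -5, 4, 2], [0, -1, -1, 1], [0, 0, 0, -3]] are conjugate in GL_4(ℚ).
trace(A) = 16 but trace(B) = -12. The trace is a similarity invariant, so A and B are not similar.

No.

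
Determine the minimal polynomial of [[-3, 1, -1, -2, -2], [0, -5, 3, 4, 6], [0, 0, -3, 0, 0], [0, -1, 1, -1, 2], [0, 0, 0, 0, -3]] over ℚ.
The characteristic polynomial factors as (x + 3)^5. The minimal polynomial is ∏(x - λ)^{k_λ} where k_λ is the size of the largest Jordan block at λ.

For λ = -3: rank(A + 3I) = 2, and the largest Jordan block has size 3 (the smallest k with rank((A + 3I)^k) = rank((A + 3I)^(k+1))).

So m_A(x) = (x + 3)^3.

m_A(x) = (x + 3)^3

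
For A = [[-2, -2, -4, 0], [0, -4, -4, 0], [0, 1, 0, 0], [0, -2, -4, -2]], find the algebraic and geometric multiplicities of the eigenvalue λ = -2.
algebraic multiplicity 4, geometric multiplicity 3

The characteristic polynomial is (x + 2)^4, so the factor x + 2 appears with exponent 4: the algebraic multiplicity is 4.

rank(A + 2I) = 1, so the eigenspace has dimension 4 - 1 = 3: the geometric multiplicity is 3.

Since 3 < 4, A is not diagonalizable.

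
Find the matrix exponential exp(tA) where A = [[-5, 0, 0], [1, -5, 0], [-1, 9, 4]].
e^{tA} = [[e^{-5*t}, 0, 0], [t*e^{-5*t}, e^{-5*t}, 0], [-t*e^{-5*t}, (e^{9*t} - 1)*e^{-5*t}, e^{4*t}]]

A has Jordan form J = [[-5, 1, 0], [0, -5, 0], [0, 0, 4]] with A = PJP^{-1}, so e^{tA} = P e^{tJ} P^{-1}.

For a Jordan block J_k(λ), e^{tJ_k(λ)} = e^{λt} · (I + tN + t^2 N^2/2! + ... + t^{k-1} N^{k-1}/(k-1)!) where N is the nilpotent superdiagonal part.

Assembling the blocks and conjugating back gives the entries of e^{tA} as shown above.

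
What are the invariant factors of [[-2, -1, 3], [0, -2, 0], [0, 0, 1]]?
The Jordan structure of A has elementary divisors (x + 2)^2, (x - 1). Arranging the block sizes at each eigenvalue in decreasing order and taking row products gives the invariant factors.

Invariant factors (smallest first, each dividing the next): (x - 1)(x + 2)^2.

Check: the last factor (x - 1)(x + 2)^2 is the minimal polynomial, and the product (x - 1)(x + 2)^2 is the characteristic polynomial.

(x - 1)(x + 2)^2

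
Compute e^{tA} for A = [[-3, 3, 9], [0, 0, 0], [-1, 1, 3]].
A has Jordan form J = [[0, 1, 0], [0, 0, 0], [0, 0, 0]] with A = PJP^{-1}, so e^{tA} = P e^{tJ} P^{-1}.

For a Jordan block J_k(λ), e^{tJ_k(λ)} = e^{λt} · (I + tN + t^2 N^2/2! + ... + t^{k-1} N^{k-1}/(k-1)!) where N is the nilpotent superdiagonal part.

Assembling the blocks and conjugating back gives the entries of e^{tA} as shown above.

e^{tA} = [[1 - 3*t, 3*t, 9*t], [0, 1, 0], [-t, t, 3*t + 1]]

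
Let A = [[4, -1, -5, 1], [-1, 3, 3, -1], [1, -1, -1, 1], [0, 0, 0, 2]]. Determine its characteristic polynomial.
χ_A(x) = (x - 2)^4

xI - A = [[x - 4, 1, 5, -1], [1, x - 3, -3, 1], [-1, 1, x + 1, -1], [0, 0, 0, x - 2]].

Expanding det(xI - A) along the first row:
det(xI - A) = + (x - 4)·det([[x - 3, -3, 1], [1, x + 1, -1], [0, 0, x - 2]]) - (1)·det([[1, -3, 1], [-1, x + 1, -1], [0, 0, x - 2]]) + (5)·det([[1, x - 3, 1], [-1, 1, -1], [0, 0, x - 2]]) - (-1)·det([[1, x - 3, -3], [-1, 1, x + 1], [0, 0, 0]]).

Evaluating gives χ_A(x) = x^4 - 8x^3 + 24x^2 - 32x + 16 = (x - 2)^4.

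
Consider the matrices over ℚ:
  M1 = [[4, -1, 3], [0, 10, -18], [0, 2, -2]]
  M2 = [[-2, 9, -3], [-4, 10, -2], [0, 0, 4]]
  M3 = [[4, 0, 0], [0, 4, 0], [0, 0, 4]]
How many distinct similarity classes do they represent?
2 classes: {M1, M2}, {M3}

Characteristic polynomials: χ_{M1} = (x - 4)^3, χ_{M2} = (x - 4)^3, χ_{M3} = (x - 4)^3.

{M1, M2}: invariant factors x - 4, (x - 4)^2.

{M3}: invariant factors x - 4, x - 4, x - 4.

Matrices are similar if and only if their invariant-factor lists agree; the partition into similarity classes is {M1, M2}, {M3}.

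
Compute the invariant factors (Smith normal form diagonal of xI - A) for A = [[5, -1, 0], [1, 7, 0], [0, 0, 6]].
x - 6, (x - 6)^2

The Jordan structure of A has elementary divisors (x - 6)^2, (x - 6). Arranging the block sizes at each eigenvalue in decreasing order and taking row products gives the invariant factors.

Invariant factors (smallest first, each dividing the next): x - 6, (x - 6)^2.

Check: the last factor (x - 6)^2 is the minimal polynomial, and the product (x - 6)^3 is the characteristic polynomial.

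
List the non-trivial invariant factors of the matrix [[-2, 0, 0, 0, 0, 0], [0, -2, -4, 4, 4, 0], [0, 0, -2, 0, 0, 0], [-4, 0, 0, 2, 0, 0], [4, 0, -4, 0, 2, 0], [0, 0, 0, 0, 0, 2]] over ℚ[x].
The Jordan structure of A has elementary divisors (x + 2), (x + 2), (x + 2), (x - 2), (x - 2), (x - 2). Arranging the block sizes at each eigenvalue in decreasing order and taking row products gives the invariant factors.

Invariant factors (smallest first, each dividing the next): (x - 2)(x + 2), (x - 2)(x + 2), (x - 2)(x + 2).

Check: the last factor (x - 2)(x + 2) is the minimal polynomial, and the product (x - 2)^3(x + 2)^3 is the characteristic polynomial.

(x - 2)(x + 2), (x - 2)(x + 2), (x - 2)(x + 2)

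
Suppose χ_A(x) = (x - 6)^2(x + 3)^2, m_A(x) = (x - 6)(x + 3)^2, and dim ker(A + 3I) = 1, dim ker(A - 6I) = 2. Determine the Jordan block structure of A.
λ = -3: algebraic multiplicity 2 (exponent in χ_A), largest block size 2 (exponent in m_A), 1 block (geometric multiplicity). This forces block sizes [2].
λ = 6: algebraic multiplicity 2 (exponent in χ_A), largest block size 1 (exponent in m_A), 2 blocks (geometric multiplicity). These force block sizes [1, 1].

Jordan blocks: (-3, 2), (6, 1), (6, 1)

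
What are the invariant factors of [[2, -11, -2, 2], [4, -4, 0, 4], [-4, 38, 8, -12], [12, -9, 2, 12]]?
x - 4, (x - 6)(x - 4)^2

The Jordan structure of A has elementary divisors (x - 4)^2, (x - 4), (x - 6). Arranging the block sizes at each eigenvalue in decreasing order and taking row products gives the invariant factors.

Invariant factors (smallest first, each dividing the next): x - 4, (x - 6)(x - 4)^2.

Check: the last factor (x - 6)(x - 4)^2 is the minimal polynomial, and the product (x - 6)(x - 4)^3 is the characteristic polynomial.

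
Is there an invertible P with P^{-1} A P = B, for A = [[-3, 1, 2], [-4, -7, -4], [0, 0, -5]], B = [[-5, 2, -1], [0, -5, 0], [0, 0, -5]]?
Two matrices over a field are similar if and only if they have the same invariant factors.

Both A and B have characteristic polynomial (x + 5)^3 and minimal polynomial (x + 5)^2. Computing further, both have invariant factors x + 5, (x + 5)^2. Hence A and B are similar.

Yes.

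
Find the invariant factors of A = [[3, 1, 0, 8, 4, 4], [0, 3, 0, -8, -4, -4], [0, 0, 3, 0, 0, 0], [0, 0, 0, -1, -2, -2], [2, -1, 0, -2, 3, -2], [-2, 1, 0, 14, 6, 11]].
x - 3, (x - 5)(x - 3), (x - 5)(x - 3)^2

The Jordan structure of A has elementary divisors (x - 3)^2, (x - 3), (x - 3), (x - 5), (x - 5). Arranging the block sizes at each eigenvalue in decreasing order and taking row products gives the invariant factors.

Invariant factors (smallest first, each dividing the next): x - 3, (x - 5)(x - 3), (x - 5)(x - 3)^2.

Check: the last factor (x - 5)(x - 3)^2 is the minimal polynomial, and the product (x - 5)^2(x - 3)^4 is the characteristic polynomial.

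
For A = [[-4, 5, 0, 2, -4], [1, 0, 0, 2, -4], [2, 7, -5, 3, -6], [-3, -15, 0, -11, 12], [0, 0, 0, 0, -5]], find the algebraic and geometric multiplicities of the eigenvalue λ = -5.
The characteristic polynomial is (x + 5)^5, so the factor x + 5 appears with exponent 5: the algebraic multiplicity is 5.

rank(A + 5I) = 2, so the eigenspace has dimension 5 - 2 = 3: the geometric multiplicity is 3.

Since 3 < 5, A is not diagonalizable.

algebraic multiplicity 5, geometric multiplicity 3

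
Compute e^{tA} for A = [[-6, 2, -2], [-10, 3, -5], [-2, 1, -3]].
e^{tA} = [[(1 - 4*t)*e^{-2*t}, 2*t*e^{-2*t}, -2*t*e^{-2*t}], [-10*t*e^{-2*t}, (5*t + 1)*e^{-2*t}, -5*t*e^{-2*t}], [-2*t*e^{-2*t}, t*e^{-2*t}, (1 - t)*e^{-2*t}]]

A has Jordan form J = [[-2, 1, 0], [0, -2, 0], [0, 0, -2]] with A = PJP^{-1}, so e^{tA} = P e^{tJ} P^{-1}.

For a Jordan block J_k(λ), e^{tJ_k(λ)} = e^{λt} · (I + tN + t^2 N^2/2! + ... + t^{k-1} N^{k-1}/(k-1)!) where N is the nilpotent superdiagonal part.

Assembling the blocks and conjugating back gives the entries of e^{tA} as shown above.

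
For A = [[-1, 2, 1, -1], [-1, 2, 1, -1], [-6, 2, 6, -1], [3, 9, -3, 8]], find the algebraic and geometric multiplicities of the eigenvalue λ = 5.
algebraic multiplicity 3, geometric multiplicity 2

The characteristic polynomial is x(x - 5)^3, so the factor x - 5 appears with exponent 3: the algebraic multiplicity is 3.

rank(A - 5I) = 2, so the eigenspace has dimension 4 - 2 = 2: the geometric multiplicity is 2.

Since 2 < 3, A is not diagonalizable.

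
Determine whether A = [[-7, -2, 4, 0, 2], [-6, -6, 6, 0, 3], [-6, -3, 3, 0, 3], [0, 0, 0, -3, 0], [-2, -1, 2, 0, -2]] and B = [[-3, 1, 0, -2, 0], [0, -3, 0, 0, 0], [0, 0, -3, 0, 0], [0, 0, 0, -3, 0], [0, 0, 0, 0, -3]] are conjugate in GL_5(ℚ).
Yes.

Two matrices over a field are similar if and only if they have the same invariant factors.

Both A and B have characteristic polynomial (x + 3)^5 and minimal polynomial (x + 3)^2. Computing further, both have invariant factors x + 3, x + 3, x + 3, (x + 3)^2. Hence A and B are similar.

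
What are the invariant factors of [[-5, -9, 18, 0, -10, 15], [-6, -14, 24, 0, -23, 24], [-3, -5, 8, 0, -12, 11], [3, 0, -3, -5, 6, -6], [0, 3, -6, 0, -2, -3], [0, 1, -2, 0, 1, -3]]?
The Jordan structure of A has elementary divisors (x + 5)^2, (x + 5), (x + 2)^2, (x + 2). Arranging the block sizes at each eigenvalue in decreasing order and taking row products gives the invariant factors.

Invariant factors (smallest first, each dividing the next): (x + 2)(x + 5), (x + 2)^2(x + 5)^2.

Check: the last factor (x + 2)^2(x + 5)^2 is the minimal polynomial, and the product (x + 2)^3(x + 5)^3 is the characteristic polynomial.

(x + 2)(x + 5), (x + 2)^2(x + 5)^2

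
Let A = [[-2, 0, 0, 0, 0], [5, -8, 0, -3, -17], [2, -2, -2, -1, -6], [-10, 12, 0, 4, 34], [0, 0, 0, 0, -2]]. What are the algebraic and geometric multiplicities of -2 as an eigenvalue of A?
algebraic multiplicity 5, geometric multiplicity 3

The characteristic polynomial is (x + 2)^5, so the factor x + 2 appears with exponent 5: the algebraic multiplicity is 5.

rank(A + 2I) = 2, so the eigenspace has dimension 5 - 2 = 3: the geometric multiplicity is 3.

Since 3 < 5, A is not diagonalizable.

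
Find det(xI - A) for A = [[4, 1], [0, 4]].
χ_A(x) = (x - 4)^2

xI - A = [[x - 4, -1], [0, x - 4]].

Expanding det(xI - A) along the first row:
det(xI - A) = + (x - 4)·det([[x - 4]]) - (-1)·det([[0]]).

Evaluating gives χ_A(x) = x^2 - 8x + 16 = (x - 4)^2.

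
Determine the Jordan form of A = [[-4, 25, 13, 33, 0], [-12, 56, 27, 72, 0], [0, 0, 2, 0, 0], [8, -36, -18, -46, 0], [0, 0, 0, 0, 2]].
J = [[2, 1, 0, 0, 0], [0, 2, 1, 0, 0], [0, 0, 2, 0, 0], [0, 0, 0, 2, 0], [0, 0, 0, 0, 2]]

The characteristic polynomial is det(xI - A) = (x - 2)^5, so the eigenvalues are 2 (algebraic multiplicity 5).

For λ = 2: rank(A - 2I) = 2, rank((A - 2I)^2) = 1, rank((A - 2I)^3) = 0. The eigenspace has dimension 5 - 2 = 3, so there are 3 Jordan blocks; the rank sequence gives block sizes [3, 1, 1].

Assembling the blocks gives the Jordan form J above.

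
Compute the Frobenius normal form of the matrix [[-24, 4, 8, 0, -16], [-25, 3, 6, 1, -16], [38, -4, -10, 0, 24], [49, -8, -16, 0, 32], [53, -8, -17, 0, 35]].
The invariant factors of A (the non-unit diagonal entries of the Smith normal form of xI - A over ℚ[x]) are x^2 - x + 2, (x - 2)(x^2 - x + 2), each dividing the next. The characteristic polynomial is their product, (x - 2)(x^2 - x + 2)^2.

The rational canonical form is the block-diagonal matrix of companion matrices C(f_i):
R = [[0, -2, 0, 0, 0], [1, 1, 0, 0, 0], [0, 0, 0, 0, 4], [0, 0, 1, 0, -4], [0, 0, 0, 1, 3]].

Note the characteristic polynomial does not split into linear factors over ℚ, so A has no Jordan form over ℚ; the rational canonical form exists over any field.

R = [[0, -2, 0, 0, 0], [1, 1, 0, 0, 0], [0, 0, 0, 0, 4], [0, 0, 1, 0, -4], [0, 0, 0, 1, 3]]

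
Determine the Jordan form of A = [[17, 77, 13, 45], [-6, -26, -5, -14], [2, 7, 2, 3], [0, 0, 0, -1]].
J = [[-5, 0, 0, 0], [0, -1, 1, 0], [0, 0, -1, 1], [0, 0, 0, -1]]

The characteristic polynomial is det(xI - A) = (x + 1)^3(x + 5), so the eigenvalues are -5 (algebraic multiplicity 1), -1 (algebraic multiplicity 3).

For λ = -5: algebraic multiplicity 1 gives one 1×1 block.

For λ = -1: rank(A + I) = 3, rank((A + I)^2) = 2, rank((A + I)^3) = 1. The eigenspace has dimension 4 - 3 = 1, so there is 1 Jordan block; the rank sequence gives block sizes [3].

Assembling the blocks gives the Jordan form J above.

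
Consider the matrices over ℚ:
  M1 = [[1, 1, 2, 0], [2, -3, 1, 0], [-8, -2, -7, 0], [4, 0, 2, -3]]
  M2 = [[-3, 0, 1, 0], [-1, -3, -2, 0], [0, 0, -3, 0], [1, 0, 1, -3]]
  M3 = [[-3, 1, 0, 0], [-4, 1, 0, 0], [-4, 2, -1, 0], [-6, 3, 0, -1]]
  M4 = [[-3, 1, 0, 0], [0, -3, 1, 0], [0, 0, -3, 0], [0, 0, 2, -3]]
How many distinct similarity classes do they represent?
Characteristic polynomials: χ_{M1} = (x + 3)^4, χ_{M2} = (x + 3)^4, χ_{M3} = (x + 1)^4, χ_{M4} = (x + 3)^4.

{M1, M2, M4}: invariant factors x + 3, (x + 3)^3.

{M3}: invariant factors x + 1, x + 1, (x + 1)^2.

Matrices are similar if and only if their invariant-factor lists agree; the partition into similarity classes is {M1, M2, M4}, {M3}.

2 classes: {M1, M2, M4}, {M3}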